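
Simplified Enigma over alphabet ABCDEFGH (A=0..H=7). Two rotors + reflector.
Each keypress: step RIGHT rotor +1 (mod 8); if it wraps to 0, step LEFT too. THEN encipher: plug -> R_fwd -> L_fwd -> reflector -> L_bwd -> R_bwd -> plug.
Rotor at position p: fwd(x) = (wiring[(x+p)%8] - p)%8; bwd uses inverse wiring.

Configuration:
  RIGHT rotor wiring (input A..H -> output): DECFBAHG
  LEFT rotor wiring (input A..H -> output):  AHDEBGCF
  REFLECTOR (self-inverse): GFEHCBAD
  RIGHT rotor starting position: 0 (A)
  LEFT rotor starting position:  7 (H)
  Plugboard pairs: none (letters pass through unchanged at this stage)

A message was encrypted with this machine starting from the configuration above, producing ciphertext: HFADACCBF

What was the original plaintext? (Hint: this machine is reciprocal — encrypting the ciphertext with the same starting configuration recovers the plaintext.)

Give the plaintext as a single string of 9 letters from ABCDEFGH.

Char 1 ('H'): step: R->1, L=7; H->plug->H->R->C->L->A->refl->G->L'->A->R'->D->plug->D
Char 2 ('F'): step: R->2, L=7; F->plug->F->R->E->L->F->refl->B->L'->B->R'->G->plug->G
Char 3 ('A'): step: R->3, L=7; A->plug->A->R->C->L->A->refl->G->L'->A->R'->F->plug->F
Char 4 ('D'): step: R->4, L=7; D->plug->D->R->C->L->A->refl->G->L'->A->R'->F->plug->F
Char 5 ('A'): step: R->5, L=7; A->plug->A->R->D->L->E->refl->C->L'->F->R'->F->plug->F
Char 6 ('C'): step: R->6, L=7; C->plug->C->R->F->L->C->refl->E->L'->D->R'->G->plug->G
Char 7 ('C'): step: R->7, L=7; C->plug->C->R->F->L->C->refl->E->L'->D->R'->D->plug->D
Char 8 ('B'): step: R->0, L->0 (L advanced); B->plug->B->R->E->L->B->refl->F->L'->H->R'->G->plug->G
Char 9 ('F'): step: R->1, L=0; F->plug->F->R->G->L->C->refl->E->L'->D->R'->A->plug->A

Answer: DGFFFGDGA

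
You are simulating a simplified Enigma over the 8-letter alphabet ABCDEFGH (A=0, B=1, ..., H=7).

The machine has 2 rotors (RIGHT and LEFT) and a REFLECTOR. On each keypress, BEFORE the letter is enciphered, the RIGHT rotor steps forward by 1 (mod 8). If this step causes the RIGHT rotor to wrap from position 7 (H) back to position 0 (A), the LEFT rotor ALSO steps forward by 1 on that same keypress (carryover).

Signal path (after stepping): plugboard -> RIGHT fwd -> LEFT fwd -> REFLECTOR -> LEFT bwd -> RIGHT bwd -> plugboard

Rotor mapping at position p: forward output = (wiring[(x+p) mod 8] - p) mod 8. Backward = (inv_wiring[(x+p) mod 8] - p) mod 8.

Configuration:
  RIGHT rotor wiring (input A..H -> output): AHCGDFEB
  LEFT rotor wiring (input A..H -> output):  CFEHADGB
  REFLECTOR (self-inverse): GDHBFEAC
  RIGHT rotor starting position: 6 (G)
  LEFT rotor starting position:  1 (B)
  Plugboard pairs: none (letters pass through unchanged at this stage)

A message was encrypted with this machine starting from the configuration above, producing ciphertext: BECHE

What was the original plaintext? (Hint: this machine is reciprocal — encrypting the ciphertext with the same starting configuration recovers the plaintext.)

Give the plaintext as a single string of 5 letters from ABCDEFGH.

Char 1 ('B'): step: R->7, L=1; B->plug->B->R->B->L->D->refl->B->L'->H->R'->E->plug->E
Char 2 ('E'): step: R->0, L->2 (L advanced); E->plug->E->R->D->L->B->refl->D->L'->H->R'->B->plug->B
Char 3 ('C'): step: R->1, L=2; C->plug->C->R->F->L->H->refl->C->L'->A->R'->G->plug->G
Char 4 ('H'): step: R->2, L=2; H->plug->H->R->F->L->H->refl->C->L'->A->R'->A->plug->A
Char 5 ('E'): step: R->3, L=2; E->plug->E->R->G->L->A->refl->G->L'->C->R'->C->plug->C

Answer: EBGAC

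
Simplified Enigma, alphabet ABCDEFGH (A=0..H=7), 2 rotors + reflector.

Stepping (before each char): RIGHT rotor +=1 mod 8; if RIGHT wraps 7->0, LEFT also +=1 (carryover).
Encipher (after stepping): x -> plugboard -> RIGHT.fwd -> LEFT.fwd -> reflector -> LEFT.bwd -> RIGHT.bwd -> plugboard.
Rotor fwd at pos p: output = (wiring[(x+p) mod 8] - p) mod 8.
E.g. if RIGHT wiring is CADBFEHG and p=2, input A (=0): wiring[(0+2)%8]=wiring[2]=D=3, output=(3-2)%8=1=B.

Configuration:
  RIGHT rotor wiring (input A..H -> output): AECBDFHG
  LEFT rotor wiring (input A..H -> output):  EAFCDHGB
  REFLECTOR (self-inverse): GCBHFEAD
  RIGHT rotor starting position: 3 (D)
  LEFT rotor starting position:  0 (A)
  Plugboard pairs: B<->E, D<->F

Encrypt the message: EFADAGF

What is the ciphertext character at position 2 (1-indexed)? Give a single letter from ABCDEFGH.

Char 1 ('E'): step: R->4, L=0; E->plug->B->R->B->L->A->refl->G->L'->G->R'->G->plug->G
Char 2 ('F'): step: R->5, L=0; F->plug->D->R->D->L->C->refl->B->L'->H->R'->E->plug->B

B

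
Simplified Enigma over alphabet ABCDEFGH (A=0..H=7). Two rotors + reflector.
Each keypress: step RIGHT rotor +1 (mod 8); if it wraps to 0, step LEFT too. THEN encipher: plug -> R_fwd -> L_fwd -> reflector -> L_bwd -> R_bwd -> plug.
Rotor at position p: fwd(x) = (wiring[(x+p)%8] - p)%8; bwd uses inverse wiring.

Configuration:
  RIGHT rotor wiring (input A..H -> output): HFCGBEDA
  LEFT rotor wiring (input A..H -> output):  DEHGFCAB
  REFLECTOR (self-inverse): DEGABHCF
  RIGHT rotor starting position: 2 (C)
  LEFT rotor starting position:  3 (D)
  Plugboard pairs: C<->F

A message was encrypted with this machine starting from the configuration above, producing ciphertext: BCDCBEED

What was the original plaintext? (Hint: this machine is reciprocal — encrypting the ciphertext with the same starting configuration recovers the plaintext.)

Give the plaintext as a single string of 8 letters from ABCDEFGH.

Char 1 ('B'): step: R->3, L=3; B->plug->B->R->G->L->B->refl->E->L'->H->R'->H->plug->H
Char 2 ('C'): step: R->4, L=3; C->plug->F->R->B->L->C->refl->G->L'->E->R'->D->plug->D
Char 3 ('D'): step: R->5, L=3; D->plug->D->R->C->L->H->refl->F->L'->D->R'->C->plug->F
Char 4 ('C'): step: R->6, L=3; C->plug->F->R->A->L->D->refl->A->L'->F->R'->A->plug->A
Char 5 ('B'): step: R->7, L=3; B->plug->B->R->A->L->D->refl->A->L'->F->R'->G->plug->G
Char 6 ('E'): step: R->0, L->4 (L advanced); E->plug->E->R->B->L->G->refl->C->L'->H->R'->A->plug->A
Char 7 ('E'): step: R->1, L=4; E->plug->E->R->D->L->F->refl->H->L'->E->R'->A->plug->A
Char 8 ('D'): step: R->2, L=4; D->plug->D->R->C->L->E->refl->B->L'->A->R'->A->plug->A

Answer: HDFAGAAA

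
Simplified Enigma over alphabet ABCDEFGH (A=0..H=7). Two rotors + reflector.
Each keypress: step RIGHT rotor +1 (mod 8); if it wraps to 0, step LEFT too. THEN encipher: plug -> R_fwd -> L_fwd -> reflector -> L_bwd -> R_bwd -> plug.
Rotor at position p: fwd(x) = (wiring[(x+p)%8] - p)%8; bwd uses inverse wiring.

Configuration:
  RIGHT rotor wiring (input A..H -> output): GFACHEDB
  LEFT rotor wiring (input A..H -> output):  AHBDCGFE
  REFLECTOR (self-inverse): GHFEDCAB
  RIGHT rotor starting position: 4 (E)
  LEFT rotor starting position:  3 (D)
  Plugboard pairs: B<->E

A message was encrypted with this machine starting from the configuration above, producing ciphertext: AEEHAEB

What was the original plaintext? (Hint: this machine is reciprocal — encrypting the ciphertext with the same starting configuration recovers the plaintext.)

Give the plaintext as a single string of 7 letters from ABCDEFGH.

Char 1 ('A'): step: R->5, L=3; A->plug->A->R->H->L->G->refl->A->L'->A->R'->E->plug->B
Char 2 ('E'): step: R->6, L=3; E->plug->B->R->D->L->C->refl->F->L'->F->R'->A->plug->A
Char 3 ('E'): step: R->7, L=3; E->plug->B->R->H->L->G->refl->A->L'->A->R'->F->plug->F
Char 4 ('H'): step: R->0, L->4 (L advanced); H->plug->H->R->B->L->C->refl->F->L'->G->R'->A->plug->A
Char 5 ('A'): step: R->1, L=4; A->plug->A->R->E->L->E->refl->D->L'->F->R'->H->plug->H
Char 6 ('E'): step: R->2, L=4; E->plug->B->R->A->L->G->refl->A->L'->D->R'->H->plug->H
Char 7 ('B'): step: R->3, L=4; B->plug->E->R->G->L->F->refl->C->L'->B->R'->C->plug->C

Answer: BAFAHHC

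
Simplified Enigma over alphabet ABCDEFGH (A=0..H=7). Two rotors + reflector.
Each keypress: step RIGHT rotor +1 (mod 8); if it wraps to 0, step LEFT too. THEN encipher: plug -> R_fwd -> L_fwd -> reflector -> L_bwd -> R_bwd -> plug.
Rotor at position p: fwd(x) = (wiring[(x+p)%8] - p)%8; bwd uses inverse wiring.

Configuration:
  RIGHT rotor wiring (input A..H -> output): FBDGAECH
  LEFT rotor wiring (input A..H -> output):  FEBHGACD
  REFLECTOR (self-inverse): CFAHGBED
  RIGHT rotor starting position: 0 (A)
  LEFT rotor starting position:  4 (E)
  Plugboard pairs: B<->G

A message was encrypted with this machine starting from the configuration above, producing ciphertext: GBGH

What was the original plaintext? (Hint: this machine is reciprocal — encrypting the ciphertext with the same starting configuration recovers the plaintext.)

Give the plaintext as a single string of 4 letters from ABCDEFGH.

Answer: FHHE

Derivation:
Char 1 ('G'): step: R->1, L=4; G->plug->B->R->C->L->G->refl->E->L'->B->R'->F->plug->F
Char 2 ('B'): step: R->2, L=4; B->plug->G->R->D->L->H->refl->D->L'->H->R'->H->plug->H
Char 3 ('G'): step: R->3, L=4; G->plug->B->R->F->L->A->refl->C->L'->A->R'->H->plug->H
Char 4 ('H'): step: R->4, L=4; H->plug->H->R->C->L->G->refl->E->L'->B->R'->E->plug->E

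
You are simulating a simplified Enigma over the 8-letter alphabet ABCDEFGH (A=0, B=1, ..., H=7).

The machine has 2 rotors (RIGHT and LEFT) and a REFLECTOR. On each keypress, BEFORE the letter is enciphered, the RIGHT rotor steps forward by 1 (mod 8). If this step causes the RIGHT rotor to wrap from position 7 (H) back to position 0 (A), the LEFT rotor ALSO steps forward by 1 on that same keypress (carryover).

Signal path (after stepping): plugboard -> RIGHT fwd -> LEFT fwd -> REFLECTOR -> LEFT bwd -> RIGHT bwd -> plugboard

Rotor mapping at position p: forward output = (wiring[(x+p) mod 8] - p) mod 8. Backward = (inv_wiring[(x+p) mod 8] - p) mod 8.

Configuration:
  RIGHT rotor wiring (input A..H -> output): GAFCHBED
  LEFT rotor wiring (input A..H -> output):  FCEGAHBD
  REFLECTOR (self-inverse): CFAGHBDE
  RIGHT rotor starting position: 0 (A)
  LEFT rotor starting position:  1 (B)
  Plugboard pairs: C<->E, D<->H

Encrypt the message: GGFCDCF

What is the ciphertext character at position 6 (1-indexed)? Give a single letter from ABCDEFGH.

Char 1 ('G'): step: R->1, L=1; G->plug->G->R->C->L->F->refl->B->L'->A->R'->E->plug->C
Char 2 ('G'): step: R->2, L=1; G->plug->G->R->E->L->G->refl->D->L'->B->R'->F->plug->F
Char 3 ('F'): step: R->3, L=1; F->plug->F->R->D->L->H->refl->E->L'->H->R'->A->plug->A
Char 4 ('C'): step: R->4, L=1; C->plug->E->R->C->L->F->refl->B->L'->A->R'->C->plug->E
Char 5 ('D'): step: R->5, L=1; D->plug->H->R->C->L->F->refl->B->L'->A->R'->F->plug->F
Char 6 ('C'): step: R->6, L=1; C->plug->E->R->H->L->E->refl->H->L'->D->R'->H->plug->D

D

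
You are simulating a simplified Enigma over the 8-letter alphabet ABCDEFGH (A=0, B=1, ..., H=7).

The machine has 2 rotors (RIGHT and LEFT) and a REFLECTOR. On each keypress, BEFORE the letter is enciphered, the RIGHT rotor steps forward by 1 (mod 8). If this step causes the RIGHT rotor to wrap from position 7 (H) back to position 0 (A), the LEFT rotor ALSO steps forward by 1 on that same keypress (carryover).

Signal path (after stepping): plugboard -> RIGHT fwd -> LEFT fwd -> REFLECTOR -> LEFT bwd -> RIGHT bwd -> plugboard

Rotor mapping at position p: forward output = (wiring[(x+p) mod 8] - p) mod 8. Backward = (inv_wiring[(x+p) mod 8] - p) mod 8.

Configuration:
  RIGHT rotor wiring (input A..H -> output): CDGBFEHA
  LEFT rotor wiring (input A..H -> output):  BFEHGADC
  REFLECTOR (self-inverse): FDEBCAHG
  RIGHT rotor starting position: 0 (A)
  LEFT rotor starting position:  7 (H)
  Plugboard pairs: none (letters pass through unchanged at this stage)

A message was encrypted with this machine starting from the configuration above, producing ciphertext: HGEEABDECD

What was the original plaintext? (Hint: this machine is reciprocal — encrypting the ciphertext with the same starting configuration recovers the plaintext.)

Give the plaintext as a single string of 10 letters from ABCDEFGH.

Char 1 ('H'): step: R->1, L=7; H->plug->H->R->B->L->C->refl->E->L'->H->R'->G->plug->G
Char 2 ('G'): step: R->2, L=7; G->plug->G->R->A->L->D->refl->B->L'->G->R'->F->plug->F
Char 3 ('E'): step: R->3, L=7; E->plug->E->R->F->L->H->refl->G->L'->C->R'->B->plug->B
Char 4 ('E'): step: R->4, L=7; E->plug->E->R->G->L->B->refl->D->L'->A->R'->B->plug->B
Char 5 ('A'): step: R->5, L=7; A->plug->A->R->H->L->E->refl->C->L'->B->R'->F->plug->F
Char 6 ('B'): step: R->6, L=7; B->plug->B->R->C->L->G->refl->H->L'->F->R'->D->plug->D
Char 7 ('D'): step: R->7, L=7; D->plug->D->R->H->L->E->refl->C->L'->B->R'->A->plug->A
Char 8 ('E'): step: R->0, L->0 (L advanced); E->plug->E->R->F->L->A->refl->F->L'->B->R'->D->plug->D
Char 9 ('C'): step: R->1, L=0; C->plug->C->R->A->L->B->refl->D->L'->G->R'->F->plug->F
Char 10 ('D'): step: R->2, L=0; D->plug->D->R->C->L->E->refl->C->L'->H->R'->B->plug->B

Answer: GFBBFDADFB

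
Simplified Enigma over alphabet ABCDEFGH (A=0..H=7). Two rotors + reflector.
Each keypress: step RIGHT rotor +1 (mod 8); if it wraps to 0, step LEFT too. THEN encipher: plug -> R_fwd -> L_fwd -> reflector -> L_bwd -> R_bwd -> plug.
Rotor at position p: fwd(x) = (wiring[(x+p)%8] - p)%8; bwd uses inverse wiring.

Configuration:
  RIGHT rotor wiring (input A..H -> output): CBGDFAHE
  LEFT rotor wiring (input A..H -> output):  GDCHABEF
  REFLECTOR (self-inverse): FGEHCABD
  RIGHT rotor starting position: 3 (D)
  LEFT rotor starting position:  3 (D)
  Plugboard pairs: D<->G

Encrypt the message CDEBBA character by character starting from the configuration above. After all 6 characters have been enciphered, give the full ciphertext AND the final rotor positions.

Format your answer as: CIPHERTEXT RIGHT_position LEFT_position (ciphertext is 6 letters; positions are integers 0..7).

Answer: DFCCAG 1 4

Derivation:
Char 1 ('C'): step: R->4, L=3; C->plug->C->R->D->L->B->refl->G->L'->C->R'->G->plug->D
Char 2 ('D'): step: R->5, L=3; D->plug->G->R->G->L->A->refl->F->L'->B->R'->F->plug->F
Char 3 ('E'): step: R->6, L=3; E->plug->E->R->A->L->E->refl->C->L'->E->R'->C->plug->C
Char 4 ('B'): step: R->7, L=3; B->plug->B->R->D->L->B->refl->G->L'->C->R'->C->plug->C
Char 5 ('B'): step: R->0, L->4 (L advanced); B->plug->B->R->B->L->F->refl->A->L'->C->R'->A->plug->A
Char 6 ('A'): step: R->1, L=4; A->plug->A->R->A->L->E->refl->C->L'->E->R'->D->plug->G
Final: ciphertext=DFCCAG, RIGHT=1, LEFT=4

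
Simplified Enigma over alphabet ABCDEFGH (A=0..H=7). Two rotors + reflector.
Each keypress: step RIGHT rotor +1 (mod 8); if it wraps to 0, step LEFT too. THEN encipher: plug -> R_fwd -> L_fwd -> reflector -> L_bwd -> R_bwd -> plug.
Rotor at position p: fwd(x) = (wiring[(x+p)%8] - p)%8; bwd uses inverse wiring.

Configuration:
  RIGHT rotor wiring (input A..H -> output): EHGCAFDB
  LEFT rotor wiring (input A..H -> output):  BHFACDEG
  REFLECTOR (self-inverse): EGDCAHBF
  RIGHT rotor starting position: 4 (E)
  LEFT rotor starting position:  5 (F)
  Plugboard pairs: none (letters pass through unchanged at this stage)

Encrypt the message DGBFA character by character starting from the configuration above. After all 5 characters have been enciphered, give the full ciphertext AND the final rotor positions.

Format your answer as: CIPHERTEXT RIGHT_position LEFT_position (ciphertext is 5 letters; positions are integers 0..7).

Char 1 ('D'): step: R->5, L=5; D->plug->D->R->H->L->F->refl->H->L'->B->R'->F->plug->F
Char 2 ('G'): step: R->6, L=5; G->plug->G->R->C->L->B->refl->G->L'->A->R'->E->plug->E
Char 3 ('B'): step: R->7, L=5; B->plug->B->R->F->L->A->refl->E->L'->D->R'->E->plug->E
Char 4 ('F'): step: R->0, L->6 (L advanced); F->plug->F->R->F->L->C->refl->D->L'->C->R'->D->plug->D
Char 5 ('A'): step: R->1, L=6; A->plug->A->R->G->L->E->refl->A->L'->B->R'->C->plug->C
Final: ciphertext=FEEDC, RIGHT=1, LEFT=6

Answer: FEEDC 1 6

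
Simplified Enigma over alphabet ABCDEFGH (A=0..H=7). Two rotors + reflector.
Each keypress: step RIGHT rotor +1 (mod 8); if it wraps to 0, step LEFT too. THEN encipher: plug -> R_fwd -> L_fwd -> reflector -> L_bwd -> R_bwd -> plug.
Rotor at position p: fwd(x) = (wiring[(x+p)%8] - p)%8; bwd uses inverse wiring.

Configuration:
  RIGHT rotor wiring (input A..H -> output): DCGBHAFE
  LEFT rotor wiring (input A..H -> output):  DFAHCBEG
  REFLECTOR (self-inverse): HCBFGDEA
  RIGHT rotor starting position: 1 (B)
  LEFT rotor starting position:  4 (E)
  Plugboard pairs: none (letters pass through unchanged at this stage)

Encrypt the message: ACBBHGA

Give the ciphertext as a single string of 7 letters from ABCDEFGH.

Char 1 ('A'): step: R->2, L=4; A->plug->A->R->E->L->H->refl->A->L'->C->R'->F->plug->F
Char 2 ('C'): step: R->3, L=4; C->plug->C->R->F->L->B->refl->C->L'->D->R'->H->plug->H
Char 3 ('B'): step: R->4, L=4; B->plug->B->R->E->L->H->refl->A->L'->C->R'->G->plug->G
Char 4 ('B'): step: R->5, L=4; B->plug->B->R->A->L->G->refl->E->L'->G->R'->D->plug->D
Char 5 ('H'): step: R->6, L=4; H->plug->H->R->C->L->A->refl->H->L'->E->R'->D->plug->D
Char 6 ('G'): step: R->7, L=4; G->plug->G->R->B->L->F->refl->D->L'->H->R'->D->plug->D
Char 7 ('A'): step: R->0, L->5 (L advanced); A->plug->A->R->D->L->G->refl->E->L'->A->R'->F->plug->F

Answer: FHGDDDF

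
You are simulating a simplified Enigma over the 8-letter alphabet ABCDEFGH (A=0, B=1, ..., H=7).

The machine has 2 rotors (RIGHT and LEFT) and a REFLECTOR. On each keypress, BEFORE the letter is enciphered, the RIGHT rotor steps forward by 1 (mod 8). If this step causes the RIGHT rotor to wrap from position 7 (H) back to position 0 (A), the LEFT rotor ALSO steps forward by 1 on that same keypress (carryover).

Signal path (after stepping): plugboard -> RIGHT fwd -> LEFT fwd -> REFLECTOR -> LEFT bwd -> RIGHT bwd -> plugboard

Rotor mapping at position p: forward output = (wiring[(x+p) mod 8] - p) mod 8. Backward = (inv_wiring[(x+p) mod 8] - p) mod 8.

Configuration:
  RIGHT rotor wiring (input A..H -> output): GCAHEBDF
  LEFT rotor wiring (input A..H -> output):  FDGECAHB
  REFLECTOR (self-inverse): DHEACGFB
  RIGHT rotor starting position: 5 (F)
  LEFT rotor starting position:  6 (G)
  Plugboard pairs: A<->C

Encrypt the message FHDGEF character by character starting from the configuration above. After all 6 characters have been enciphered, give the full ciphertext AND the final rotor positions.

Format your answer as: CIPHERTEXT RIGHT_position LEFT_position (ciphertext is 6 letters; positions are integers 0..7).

Answer: DDHCGA 3 7

Derivation:
Char 1 ('F'): step: R->6, L=6; F->plug->F->R->B->L->D->refl->A->L'->E->R'->D->plug->D
Char 2 ('H'): step: R->7, L=6; H->plug->H->R->E->L->A->refl->D->L'->B->R'->D->plug->D
Char 3 ('D'): step: R->0, L->7 (L advanced); D->plug->D->R->H->L->A->refl->D->L'->F->R'->H->plug->H
Char 4 ('G'): step: R->1, L=7; G->plug->G->R->E->L->F->refl->G->L'->B->R'->A->plug->C
Char 5 ('E'): step: R->2, L=7; E->plug->E->R->B->L->G->refl->F->L'->E->R'->G->plug->G
Char 6 ('F'): step: R->3, L=7; F->plug->F->R->D->L->H->refl->B->L'->G->R'->C->plug->A
Final: ciphertext=DDHCGA, RIGHT=3, LEFT=7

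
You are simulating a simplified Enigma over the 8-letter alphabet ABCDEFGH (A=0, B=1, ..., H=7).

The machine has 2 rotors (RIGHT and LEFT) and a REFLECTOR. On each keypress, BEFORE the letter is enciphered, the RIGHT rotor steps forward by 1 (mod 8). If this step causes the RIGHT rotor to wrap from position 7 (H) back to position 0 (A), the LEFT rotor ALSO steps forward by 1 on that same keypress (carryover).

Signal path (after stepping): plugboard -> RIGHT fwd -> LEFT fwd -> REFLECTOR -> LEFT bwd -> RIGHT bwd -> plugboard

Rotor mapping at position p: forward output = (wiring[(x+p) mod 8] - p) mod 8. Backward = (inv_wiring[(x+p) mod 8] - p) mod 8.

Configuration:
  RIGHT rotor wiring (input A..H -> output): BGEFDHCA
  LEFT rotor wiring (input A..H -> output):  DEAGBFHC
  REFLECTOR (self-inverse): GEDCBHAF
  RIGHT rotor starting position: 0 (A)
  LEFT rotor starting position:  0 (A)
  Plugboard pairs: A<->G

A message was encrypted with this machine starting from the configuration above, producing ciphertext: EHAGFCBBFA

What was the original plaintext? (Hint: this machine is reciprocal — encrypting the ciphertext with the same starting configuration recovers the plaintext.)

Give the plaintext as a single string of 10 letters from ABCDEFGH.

Char 1 ('E'): step: R->1, L=0; E->plug->E->R->G->L->H->refl->F->L'->F->R'->A->plug->G
Char 2 ('H'): step: R->2, L=0; H->plug->H->R->E->L->B->refl->E->L'->B->R'->C->plug->C
Char 3 ('A'): step: R->3, L=0; A->plug->G->R->D->L->G->refl->A->L'->C->R'->A->plug->G
Char 4 ('G'): step: R->4, L=0; G->plug->A->R->H->L->C->refl->D->L'->A->R'->G->plug->A
Char 5 ('F'): step: R->5, L=0; F->plug->F->R->H->L->C->refl->D->L'->A->R'->G->plug->A
Char 6 ('C'): step: R->6, L=0; C->plug->C->R->D->L->G->refl->A->L'->C->R'->B->plug->B
Char 7 ('B'): step: R->7, L=0; B->plug->B->R->C->L->A->refl->G->L'->D->R'->H->plug->H
Char 8 ('B'): step: R->0, L->1 (L advanced); B->plug->B->R->G->L->B->refl->E->L'->E->R'->C->plug->C
Char 9 ('F'): step: R->1, L=1; F->plug->F->R->B->L->H->refl->F->L'->C->R'->D->plug->D
Char 10 ('A'): step: R->2, L=1; A->plug->G->R->H->L->C->refl->D->L'->A->R'->E->plug->E

Answer: GCGAABHCDE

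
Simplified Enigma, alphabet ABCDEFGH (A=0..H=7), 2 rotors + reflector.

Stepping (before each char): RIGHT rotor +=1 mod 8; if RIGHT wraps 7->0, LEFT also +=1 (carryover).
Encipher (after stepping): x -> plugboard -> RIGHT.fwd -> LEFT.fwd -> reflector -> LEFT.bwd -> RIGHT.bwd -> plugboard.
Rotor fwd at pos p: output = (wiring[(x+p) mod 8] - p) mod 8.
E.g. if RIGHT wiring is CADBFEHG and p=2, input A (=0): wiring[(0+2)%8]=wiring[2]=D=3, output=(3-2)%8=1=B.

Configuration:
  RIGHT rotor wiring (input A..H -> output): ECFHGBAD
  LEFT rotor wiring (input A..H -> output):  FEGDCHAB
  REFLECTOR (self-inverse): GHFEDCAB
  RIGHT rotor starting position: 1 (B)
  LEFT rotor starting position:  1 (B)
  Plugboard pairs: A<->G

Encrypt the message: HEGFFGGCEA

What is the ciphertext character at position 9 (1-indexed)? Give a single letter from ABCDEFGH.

Char 1 ('H'): step: R->2, L=1; H->plug->H->R->A->L->D->refl->E->L'->H->R'->D->plug->D
Char 2 ('E'): step: R->3, L=1; E->plug->E->R->A->L->D->refl->E->L'->H->R'->G->plug->A
Char 3 ('G'): step: R->4, L=1; G->plug->A->R->C->L->C->refl->F->L'->B->R'->G->plug->A
Char 4 ('F'): step: R->5, L=1; F->plug->F->R->A->L->D->refl->E->L'->H->R'->D->plug->D
Char 5 ('F'): step: R->6, L=1; F->plug->F->R->B->L->F->refl->C->L'->C->R'->A->plug->G
Char 6 ('G'): step: R->7, L=1; G->plug->A->R->E->L->G->refl->A->L'->G->R'->D->plug->D
Char 7 ('G'): step: R->0, L->2 (L advanced); G->plug->A->R->E->L->G->refl->A->L'->C->R'->B->plug->B
Char 8 ('C'): step: R->1, L=2; C->plug->C->R->G->L->D->refl->E->L'->A->R'->E->plug->E
Char 9 ('E'): step: R->2, L=2; E->plug->E->R->G->L->D->refl->E->L'->A->R'->H->plug->H

H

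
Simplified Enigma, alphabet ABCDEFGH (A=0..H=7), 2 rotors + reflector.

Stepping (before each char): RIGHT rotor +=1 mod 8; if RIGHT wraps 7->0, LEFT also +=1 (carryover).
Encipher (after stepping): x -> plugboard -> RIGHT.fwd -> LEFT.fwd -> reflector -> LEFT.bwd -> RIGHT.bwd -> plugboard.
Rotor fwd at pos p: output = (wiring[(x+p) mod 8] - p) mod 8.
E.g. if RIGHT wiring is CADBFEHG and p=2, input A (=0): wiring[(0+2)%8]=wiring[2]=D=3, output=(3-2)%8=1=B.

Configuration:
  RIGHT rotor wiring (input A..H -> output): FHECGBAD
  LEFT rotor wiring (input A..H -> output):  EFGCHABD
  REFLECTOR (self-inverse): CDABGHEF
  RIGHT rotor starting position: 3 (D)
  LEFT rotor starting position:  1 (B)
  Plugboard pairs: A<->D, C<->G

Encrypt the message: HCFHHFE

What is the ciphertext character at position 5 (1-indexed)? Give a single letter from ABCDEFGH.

Char 1 ('H'): step: R->4, L=1; H->plug->H->R->G->L->C->refl->A->L'->F->R'->B->plug->B
Char 2 ('C'): step: R->5, L=1; C->plug->G->R->F->L->A->refl->C->L'->G->R'->C->plug->G
Char 3 ('F'): step: R->6, L=1; F->plug->F->R->E->L->H->refl->F->L'->B->R'->D->plug->A
Char 4 ('H'): step: R->7, L=1; H->plug->H->R->B->L->F->refl->H->L'->E->R'->A->plug->D
Char 5 ('H'): step: R->0, L->2 (L advanced); H->plug->H->R->D->L->G->refl->E->L'->A->R'->G->plug->C

C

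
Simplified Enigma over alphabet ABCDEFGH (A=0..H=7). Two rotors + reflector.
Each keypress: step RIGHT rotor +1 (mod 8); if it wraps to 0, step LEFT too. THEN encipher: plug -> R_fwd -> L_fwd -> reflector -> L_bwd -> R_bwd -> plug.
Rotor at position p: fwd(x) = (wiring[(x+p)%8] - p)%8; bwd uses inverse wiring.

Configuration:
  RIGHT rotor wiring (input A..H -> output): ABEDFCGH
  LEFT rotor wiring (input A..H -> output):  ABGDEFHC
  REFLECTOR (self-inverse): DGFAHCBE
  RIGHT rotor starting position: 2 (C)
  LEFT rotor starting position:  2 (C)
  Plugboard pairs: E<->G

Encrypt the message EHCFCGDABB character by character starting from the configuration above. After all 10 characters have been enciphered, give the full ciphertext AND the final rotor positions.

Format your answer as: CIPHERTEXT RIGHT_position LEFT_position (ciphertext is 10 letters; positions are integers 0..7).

Char 1 ('E'): step: R->3, L=2; E->plug->G->R->G->L->G->refl->B->L'->B->R'->H->plug->H
Char 2 ('H'): step: R->4, L=2; H->plug->H->R->H->L->H->refl->E->L'->A->R'->G->plug->E
Char 3 ('C'): step: R->5, L=2; C->plug->C->R->C->L->C->refl->F->L'->E->R'->E->plug->G
Char 4 ('F'): step: R->6, L=2; F->plug->F->R->F->L->A->refl->D->L'->D->R'->D->plug->D
Char 5 ('C'): step: R->7, L=2; C->plug->C->R->C->L->C->refl->F->L'->E->R'->E->plug->G
Char 6 ('G'): step: R->0, L->3 (L advanced); G->plug->E->R->F->L->F->refl->C->L'->C->R'->F->plug->F
Char 7 ('D'): step: R->1, L=3; D->plug->D->R->E->L->H->refl->E->L'->D->R'->B->plug->B
Char 8 ('A'): step: R->2, L=3; A->plug->A->R->C->L->C->refl->F->L'->F->R'->F->plug->F
Char 9 ('B'): step: R->3, L=3; B->plug->B->R->C->L->C->refl->F->L'->F->R'->F->plug->F
Char 10 ('B'): step: R->4, L=3; B->plug->B->R->G->L->G->refl->B->L'->B->R'->A->plug->A
Final: ciphertext=HEGDGFBFFA, RIGHT=4, LEFT=3

Answer: HEGDGFBFFA 4 3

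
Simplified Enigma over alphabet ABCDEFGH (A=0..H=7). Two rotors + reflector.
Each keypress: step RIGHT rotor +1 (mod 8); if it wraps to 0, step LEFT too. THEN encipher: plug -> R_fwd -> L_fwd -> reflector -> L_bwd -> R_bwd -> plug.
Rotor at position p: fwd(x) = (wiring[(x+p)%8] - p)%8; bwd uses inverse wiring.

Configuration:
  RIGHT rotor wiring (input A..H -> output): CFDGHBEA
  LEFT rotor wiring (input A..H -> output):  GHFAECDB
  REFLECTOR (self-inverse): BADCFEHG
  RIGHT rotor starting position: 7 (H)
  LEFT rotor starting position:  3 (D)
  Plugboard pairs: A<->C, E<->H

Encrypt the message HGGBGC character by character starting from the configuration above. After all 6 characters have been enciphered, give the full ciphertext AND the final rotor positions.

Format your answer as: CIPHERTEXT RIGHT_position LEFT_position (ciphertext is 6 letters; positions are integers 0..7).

Answer: AFFHCD 5 4

Derivation:
Char 1 ('H'): step: R->0, L->4 (L advanced); H->plug->E->R->H->L->E->refl->F->L'->D->R'->C->plug->A
Char 2 ('G'): step: R->1, L=4; G->plug->G->R->H->L->E->refl->F->L'->D->R'->F->plug->F
Char 3 ('G'): step: R->2, L=4; G->plug->G->R->A->L->A->refl->B->L'->G->R'->F->plug->F
Char 4 ('B'): step: R->3, L=4; B->plug->B->R->E->L->C->refl->D->L'->F->R'->E->plug->H
Char 5 ('G'): step: R->4, L=4; G->plug->G->R->H->L->E->refl->F->L'->D->R'->A->plug->C
Char 6 ('C'): step: R->5, L=4; C->plug->A->R->E->L->C->refl->D->L'->F->R'->D->plug->D
Final: ciphertext=AFFHCD, RIGHT=5, LEFT=4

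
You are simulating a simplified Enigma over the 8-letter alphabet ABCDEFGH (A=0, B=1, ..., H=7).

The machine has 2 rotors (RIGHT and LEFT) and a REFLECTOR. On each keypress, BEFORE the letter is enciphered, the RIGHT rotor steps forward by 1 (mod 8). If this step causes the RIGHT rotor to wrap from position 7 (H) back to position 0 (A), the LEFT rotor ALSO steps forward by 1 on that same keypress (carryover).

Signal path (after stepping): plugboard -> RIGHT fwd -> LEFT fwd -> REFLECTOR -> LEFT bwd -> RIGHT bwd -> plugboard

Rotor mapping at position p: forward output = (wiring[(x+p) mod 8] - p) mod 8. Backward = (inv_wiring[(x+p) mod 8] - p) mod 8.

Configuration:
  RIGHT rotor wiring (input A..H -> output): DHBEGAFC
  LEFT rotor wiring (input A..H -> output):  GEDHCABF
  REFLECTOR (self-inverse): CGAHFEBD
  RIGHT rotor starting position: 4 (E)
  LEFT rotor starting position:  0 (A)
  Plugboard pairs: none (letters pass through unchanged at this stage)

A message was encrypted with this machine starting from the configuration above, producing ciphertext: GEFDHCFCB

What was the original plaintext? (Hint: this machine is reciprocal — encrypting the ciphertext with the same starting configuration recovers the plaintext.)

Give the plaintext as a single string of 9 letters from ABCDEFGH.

Char 1 ('G'): step: R->5, L=0; G->plug->G->R->H->L->F->refl->E->L'->B->R'->H->plug->H
Char 2 ('E'): step: R->6, L=0; E->plug->E->R->D->L->H->refl->D->L'->C->R'->H->plug->H
Char 3 ('F'): step: R->7, L=0; F->plug->F->R->H->L->F->refl->E->L'->B->R'->G->plug->G
Char 4 ('D'): step: R->0, L->1 (L advanced); D->plug->D->R->E->L->H->refl->D->L'->A->R'->F->plug->F
Char 5 ('H'): step: R->1, L=1; H->plug->H->R->C->L->G->refl->B->L'->D->R'->C->plug->C
Char 6 ('C'): step: R->2, L=1; C->plug->C->R->E->L->H->refl->D->L'->A->R'->F->plug->F
Char 7 ('F'): step: R->3, L=1; F->plug->F->R->A->L->D->refl->H->L'->E->R'->G->plug->G
Char 8 ('C'): step: R->4, L=1; C->plug->C->R->B->L->C->refl->A->L'->F->R'->G->plug->G
Char 9 ('B'): step: R->5, L=1; B->plug->B->R->A->L->D->refl->H->L'->E->R'->F->plug->F

Answer: HHGFCFGGF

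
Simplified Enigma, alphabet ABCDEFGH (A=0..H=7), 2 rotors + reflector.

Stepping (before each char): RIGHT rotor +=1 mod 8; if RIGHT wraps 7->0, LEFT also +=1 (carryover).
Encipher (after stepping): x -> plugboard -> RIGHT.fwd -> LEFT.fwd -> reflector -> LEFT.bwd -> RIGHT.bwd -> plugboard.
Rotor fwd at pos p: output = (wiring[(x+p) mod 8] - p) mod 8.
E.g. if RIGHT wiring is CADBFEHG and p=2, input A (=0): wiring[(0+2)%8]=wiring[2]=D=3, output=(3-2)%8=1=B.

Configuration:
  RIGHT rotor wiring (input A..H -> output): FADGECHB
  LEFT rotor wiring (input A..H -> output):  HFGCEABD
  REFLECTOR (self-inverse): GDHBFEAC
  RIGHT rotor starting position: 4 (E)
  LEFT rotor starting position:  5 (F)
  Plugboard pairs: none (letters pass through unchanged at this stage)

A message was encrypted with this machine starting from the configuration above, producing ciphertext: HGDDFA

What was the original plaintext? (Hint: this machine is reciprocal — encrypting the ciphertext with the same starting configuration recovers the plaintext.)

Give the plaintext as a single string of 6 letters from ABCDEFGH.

Char 1 ('H'): step: R->5, L=5; H->plug->H->R->H->L->H->refl->C->L'->D->R'->E->plug->E
Char 2 ('G'): step: R->6, L=5; G->plug->G->R->G->L->F->refl->E->L'->B->R'->A->plug->A
Char 3 ('D'): step: R->7, L=5; D->plug->D->R->E->L->A->refl->G->L'->C->R'->A->plug->A
Char 4 ('D'): step: R->0, L->6 (L advanced); D->plug->D->R->G->L->G->refl->A->L'->E->R'->E->plug->E
Char 5 ('F'): step: R->1, L=6; F->plug->F->R->G->L->G->refl->A->L'->E->R'->H->plug->H
Char 6 ('A'): step: R->2, L=6; A->plug->A->R->B->L->F->refl->E->L'->F->R'->E->plug->E

Answer: EAAEHE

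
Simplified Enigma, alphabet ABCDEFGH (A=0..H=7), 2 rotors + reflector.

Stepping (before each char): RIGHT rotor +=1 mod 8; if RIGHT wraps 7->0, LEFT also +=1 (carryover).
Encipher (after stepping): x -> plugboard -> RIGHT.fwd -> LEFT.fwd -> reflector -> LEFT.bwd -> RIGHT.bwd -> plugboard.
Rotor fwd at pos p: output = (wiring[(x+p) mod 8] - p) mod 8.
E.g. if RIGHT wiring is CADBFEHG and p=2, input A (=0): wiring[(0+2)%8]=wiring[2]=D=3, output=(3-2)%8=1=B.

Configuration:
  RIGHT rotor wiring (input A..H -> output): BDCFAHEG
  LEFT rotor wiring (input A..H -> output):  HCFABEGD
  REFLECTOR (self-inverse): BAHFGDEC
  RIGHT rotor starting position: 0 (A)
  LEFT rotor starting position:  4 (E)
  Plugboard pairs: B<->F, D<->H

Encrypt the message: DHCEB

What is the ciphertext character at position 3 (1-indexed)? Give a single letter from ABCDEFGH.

Char 1 ('D'): step: R->1, L=4; D->plug->H->R->A->L->F->refl->D->L'->E->R'->C->plug->C
Char 2 ('H'): step: R->2, L=4; H->plug->D->R->F->L->G->refl->E->L'->H->R'->G->plug->G
Char 3 ('C'): step: R->3, L=4; C->plug->C->R->E->L->D->refl->F->L'->A->R'->G->plug->G

G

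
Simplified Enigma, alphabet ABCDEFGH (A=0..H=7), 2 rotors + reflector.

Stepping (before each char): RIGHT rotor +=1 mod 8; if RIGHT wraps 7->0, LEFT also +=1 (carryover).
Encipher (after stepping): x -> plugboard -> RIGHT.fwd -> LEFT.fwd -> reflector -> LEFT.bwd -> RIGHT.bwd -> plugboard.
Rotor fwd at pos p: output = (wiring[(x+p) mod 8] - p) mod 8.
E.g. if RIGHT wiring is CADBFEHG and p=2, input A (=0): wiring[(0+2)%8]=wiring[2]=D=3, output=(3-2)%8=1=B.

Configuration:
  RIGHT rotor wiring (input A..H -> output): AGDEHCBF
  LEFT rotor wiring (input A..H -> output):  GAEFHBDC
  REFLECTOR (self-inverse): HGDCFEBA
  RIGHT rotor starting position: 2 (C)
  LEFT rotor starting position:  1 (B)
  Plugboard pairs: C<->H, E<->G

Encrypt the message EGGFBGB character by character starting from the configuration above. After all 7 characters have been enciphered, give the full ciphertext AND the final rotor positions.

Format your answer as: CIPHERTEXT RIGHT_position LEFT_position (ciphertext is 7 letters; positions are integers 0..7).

Answer: DCAAGDD 1 2

Derivation:
Char 1 ('E'): step: R->3, L=1; E->plug->G->R->D->L->G->refl->B->L'->G->R'->D->plug->D
Char 2 ('G'): step: R->4, L=1; G->plug->E->R->E->L->A->refl->H->L'->A->R'->H->plug->C
Char 3 ('G'): step: R->5, L=1; G->plug->E->R->B->L->D->refl->C->L'->F->R'->A->plug->A
Char 4 ('F'): step: R->6, L=1; F->plug->F->R->G->L->B->refl->G->L'->D->R'->A->plug->A
Char 5 ('B'): step: R->7, L=1; B->plug->B->R->B->L->D->refl->C->L'->F->R'->E->plug->G
Char 6 ('G'): step: R->0, L->2 (L advanced); G->plug->E->R->H->L->G->refl->B->L'->E->R'->D->plug->D
Char 7 ('B'): step: R->1, L=2; B->plug->B->R->C->L->F->refl->E->L'->G->R'->D->plug->D
Final: ciphertext=DCAAGDD, RIGHT=1, LEFT=2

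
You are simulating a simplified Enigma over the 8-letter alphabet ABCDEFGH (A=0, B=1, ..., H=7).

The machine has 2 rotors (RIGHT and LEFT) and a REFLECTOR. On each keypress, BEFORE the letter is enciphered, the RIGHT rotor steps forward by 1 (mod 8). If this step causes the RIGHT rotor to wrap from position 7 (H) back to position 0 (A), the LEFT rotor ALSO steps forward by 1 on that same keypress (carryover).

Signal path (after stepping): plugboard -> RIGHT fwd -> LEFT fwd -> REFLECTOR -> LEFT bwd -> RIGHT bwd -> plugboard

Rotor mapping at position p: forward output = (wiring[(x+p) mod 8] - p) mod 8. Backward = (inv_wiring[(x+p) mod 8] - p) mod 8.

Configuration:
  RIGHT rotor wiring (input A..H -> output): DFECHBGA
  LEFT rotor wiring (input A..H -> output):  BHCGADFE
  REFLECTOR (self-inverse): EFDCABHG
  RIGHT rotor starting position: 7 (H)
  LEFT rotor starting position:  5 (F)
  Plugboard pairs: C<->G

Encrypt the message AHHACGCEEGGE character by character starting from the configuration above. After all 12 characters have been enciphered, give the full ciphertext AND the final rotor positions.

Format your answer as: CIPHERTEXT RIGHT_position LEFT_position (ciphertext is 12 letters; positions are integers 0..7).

Answer: EDDDFFAHGBBF 3 7

Derivation:
Char 1 ('A'): step: R->0, L->6 (L advanced); A->plug->A->R->D->L->B->refl->F->L'->H->R'->E->plug->E
Char 2 ('H'): step: R->1, L=6; H->plug->H->R->C->L->D->refl->C->L'->G->R'->D->plug->D
Char 3 ('H'): step: R->2, L=6; H->plug->H->R->D->L->B->refl->F->L'->H->R'->D->plug->D
Char 4 ('A'): step: R->3, L=6; A->plug->A->R->H->L->F->refl->B->L'->D->R'->D->plug->D
Char 5 ('C'): step: R->4, L=6; C->plug->G->R->A->L->H->refl->G->L'->B->R'->F->plug->F
Char 6 ('G'): step: R->5, L=6; G->plug->C->R->D->L->B->refl->F->L'->H->R'->F->plug->F
Char 7 ('C'): step: R->6, L=6; C->plug->G->R->B->L->G->refl->H->L'->A->R'->A->plug->A
Char 8 ('E'): step: R->7, L=6; E->plug->E->R->D->L->B->refl->F->L'->H->R'->H->plug->H
Char 9 ('E'): step: R->0, L->7 (L advanced); E->plug->E->R->H->L->G->refl->H->L'->E->R'->C->plug->G
Char 10 ('G'): step: R->1, L=7; G->plug->C->R->B->L->C->refl->D->L'->D->R'->B->plug->B
Char 11 ('G'): step: R->2, L=7; G->plug->C->R->F->L->B->refl->F->L'->A->R'->B->plug->B
Char 12 ('E'): step: R->3, L=7; E->plug->E->R->F->L->B->refl->F->L'->A->R'->F->plug->F
Final: ciphertext=EDDDFFAHGBBF, RIGHT=3, LEFT=7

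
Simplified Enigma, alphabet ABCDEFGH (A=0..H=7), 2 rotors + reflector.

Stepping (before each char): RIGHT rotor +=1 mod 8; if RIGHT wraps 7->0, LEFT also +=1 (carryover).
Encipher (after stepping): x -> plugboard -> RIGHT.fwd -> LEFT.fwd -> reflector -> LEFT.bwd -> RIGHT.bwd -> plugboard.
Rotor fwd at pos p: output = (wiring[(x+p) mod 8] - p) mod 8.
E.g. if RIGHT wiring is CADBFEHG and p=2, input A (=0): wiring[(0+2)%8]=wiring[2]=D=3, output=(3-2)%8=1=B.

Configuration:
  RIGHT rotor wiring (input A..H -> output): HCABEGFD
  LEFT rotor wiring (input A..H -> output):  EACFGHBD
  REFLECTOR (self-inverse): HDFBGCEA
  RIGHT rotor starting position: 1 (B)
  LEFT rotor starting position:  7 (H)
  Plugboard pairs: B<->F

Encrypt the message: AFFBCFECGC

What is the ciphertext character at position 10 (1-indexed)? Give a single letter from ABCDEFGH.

Char 1 ('A'): step: R->2, L=7; A->plug->A->R->G->L->A->refl->H->L'->F->R'->G->plug->G
Char 2 ('F'): step: R->3, L=7; F->plug->B->R->B->L->F->refl->C->L'->H->R'->G->plug->G
Char 3 ('F'): step: R->4, L=7; F->plug->B->R->C->L->B->refl->D->L'->D->R'->E->plug->E
Char 4 ('B'): step: R->5, L=7; B->plug->F->R->D->L->D->refl->B->L'->C->R'->D->plug->D
Char 5 ('C'): step: R->6, L=7; C->plug->C->R->B->L->F->refl->C->L'->H->R'->A->plug->A
Char 6 ('F'): step: R->7, L=7; F->plug->B->R->A->L->E->refl->G->L'->E->R'->A->plug->A
Char 7 ('E'): step: R->0, L->0 (L advanced); E->plug->E->R->E->L->G->refl->E->L'->A->R'->C->plug->C
Char 8 ('C'): step: R->1, L=0; C->plug->C->R->A->L->E->refl->G->L'->E->R'->F->plug->B
Char 9 ('G'): step: R->2, L=0; G->plug->G->R->F->L->H->refl->A->L'->B->R'->F->plug->B
Char 10 ('C'): step: R->3, L=0; C->plug->C->R->D->L->F->refl->C->L'->C->R'->D->plug->D

D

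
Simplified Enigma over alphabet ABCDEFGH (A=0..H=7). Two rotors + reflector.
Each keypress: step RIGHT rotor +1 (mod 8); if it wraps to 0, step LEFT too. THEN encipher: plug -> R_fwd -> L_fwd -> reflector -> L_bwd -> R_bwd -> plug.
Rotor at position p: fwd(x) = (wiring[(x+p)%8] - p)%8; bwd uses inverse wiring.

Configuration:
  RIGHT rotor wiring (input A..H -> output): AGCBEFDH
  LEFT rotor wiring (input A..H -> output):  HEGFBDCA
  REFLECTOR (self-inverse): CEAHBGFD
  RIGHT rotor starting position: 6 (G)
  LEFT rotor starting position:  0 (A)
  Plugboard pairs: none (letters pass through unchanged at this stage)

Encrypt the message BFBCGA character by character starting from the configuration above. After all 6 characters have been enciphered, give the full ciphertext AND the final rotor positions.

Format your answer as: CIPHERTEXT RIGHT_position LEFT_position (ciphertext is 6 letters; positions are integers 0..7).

Char 1 ('B'): step: R->7, L=0; B->plug->B->R->B->L->E->refl->B->L'->E->R'->H->plug->H
Char 2 ('F'): step: R->0, L->1 (L advanced); F->plug->F->R->F->L->B->refl->E->L'->C->R'->C->plug->C
Char 3 ('B'): step: R->1, L=1; B->plug->B->R->B->L->F->refl->G->L'->H->R'->H->plug->H
Char 4 ('C'): step: R->2, L=1; C->plug->C->R->C->L->E->refl->B->L'->F->R'->F->plug->F
Char 5 ('G'): step: R->3, L=1; G->plug->G->R->D->L->A->refl->C->L'->E->R'->E->plug->E
Char 6 ('A'): step: R->4, L=1; A->plug->A->R->A->L->D->refl->H->L'->G->R'->G->plug->G
Final: ciphertext=HCHFEG, RIGHT=4, LEFT=1

Answer: HCHFEG 4 1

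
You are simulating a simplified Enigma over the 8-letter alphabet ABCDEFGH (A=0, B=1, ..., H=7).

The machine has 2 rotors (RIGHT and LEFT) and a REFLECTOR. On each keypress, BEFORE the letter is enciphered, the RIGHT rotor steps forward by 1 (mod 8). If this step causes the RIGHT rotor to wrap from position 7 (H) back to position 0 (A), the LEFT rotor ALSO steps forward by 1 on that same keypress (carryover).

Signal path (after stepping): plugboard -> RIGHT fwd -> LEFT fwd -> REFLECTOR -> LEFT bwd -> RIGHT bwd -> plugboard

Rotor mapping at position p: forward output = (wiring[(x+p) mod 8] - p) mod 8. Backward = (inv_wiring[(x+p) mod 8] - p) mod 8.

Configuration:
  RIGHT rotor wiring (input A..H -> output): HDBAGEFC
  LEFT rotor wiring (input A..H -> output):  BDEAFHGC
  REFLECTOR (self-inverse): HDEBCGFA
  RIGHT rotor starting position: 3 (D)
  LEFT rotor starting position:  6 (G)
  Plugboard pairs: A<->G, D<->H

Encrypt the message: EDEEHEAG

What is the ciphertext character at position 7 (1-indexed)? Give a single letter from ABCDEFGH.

Char 1 ('E'): step: R->4, L=6; E->plug->E->R->D->L->F->refl->G->L'->E->R'->H->plug->D
Char 2 ('D'): step: R->5, L=6; D->plug->H->R->B->L->E->refl->C->L'->F->R'->C->plug->C
Char 3 ('E'): step: R->6, L=6; E->plug->E->R->D->L->F->refl->G->L'->E->R'->B->plug->B
Char 4 ('E'): step: R->7, L=6; E->plug->E->R->B->L->E->refl->C->L'->F->R'->G->plug->A
Char 5 ('H'): step: R->0, L->7 (L advanced); H->plug->D->R->A->L->D->refl->B->L'->E->R'->F->plug->F
Char 6 ('E'): step: R->1, L=7; E->plug->E->R->D->L->F->refl->G->L'->F->R'->D->plug->H
Char 7 ('A'): step: R->2, L=7; A->plug->G->R->F->L->G->refl->F->L'->D->R'->E->plug->E

E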